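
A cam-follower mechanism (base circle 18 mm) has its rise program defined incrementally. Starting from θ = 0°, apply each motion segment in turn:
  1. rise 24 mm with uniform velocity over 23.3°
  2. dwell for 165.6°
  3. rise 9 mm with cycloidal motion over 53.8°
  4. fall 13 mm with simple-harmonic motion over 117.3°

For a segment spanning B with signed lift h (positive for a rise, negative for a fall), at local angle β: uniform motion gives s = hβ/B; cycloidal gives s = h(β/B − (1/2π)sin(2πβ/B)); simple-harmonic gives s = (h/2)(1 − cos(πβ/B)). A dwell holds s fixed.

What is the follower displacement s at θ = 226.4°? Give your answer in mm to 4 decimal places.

seg 1 [0°–23.3°] uniform, h=24: full span → s += 24 → s = 24.0000
seg 2 [23.3°–188.9°] dwell: s stays 24.0000
seg 3 [188.9°–242.7°] cycloidal, h=9: θ=226.4° here. β=37.5, B=53.8. 9·(0.6970 − sin(2π·0.6970)/(2π)) = 7.6270 → s = 31.6270

31.6270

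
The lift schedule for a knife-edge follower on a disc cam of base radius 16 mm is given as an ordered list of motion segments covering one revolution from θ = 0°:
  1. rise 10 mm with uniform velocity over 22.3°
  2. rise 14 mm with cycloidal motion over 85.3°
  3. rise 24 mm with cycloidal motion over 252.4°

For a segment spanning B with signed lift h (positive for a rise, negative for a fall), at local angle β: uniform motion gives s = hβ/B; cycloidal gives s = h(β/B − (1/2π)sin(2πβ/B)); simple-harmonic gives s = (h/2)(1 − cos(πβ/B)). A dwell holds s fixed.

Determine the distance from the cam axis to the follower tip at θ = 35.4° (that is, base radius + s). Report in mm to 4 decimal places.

seg 1 [0°–22.3°] uniform, h=10: full span → s += 10 → s = 10.0000
seg 2 [22.3°–107.6°] cycloidal, h=14: θ=35.4° here. β=13.1, B=85.3. 14·(0.1536 − sin(2π·0.1536)/(2π)) = 0.3185 → s = 10.3185
radial distance = base radius + s = 16 + 10.3185 = 26.3185

26.3185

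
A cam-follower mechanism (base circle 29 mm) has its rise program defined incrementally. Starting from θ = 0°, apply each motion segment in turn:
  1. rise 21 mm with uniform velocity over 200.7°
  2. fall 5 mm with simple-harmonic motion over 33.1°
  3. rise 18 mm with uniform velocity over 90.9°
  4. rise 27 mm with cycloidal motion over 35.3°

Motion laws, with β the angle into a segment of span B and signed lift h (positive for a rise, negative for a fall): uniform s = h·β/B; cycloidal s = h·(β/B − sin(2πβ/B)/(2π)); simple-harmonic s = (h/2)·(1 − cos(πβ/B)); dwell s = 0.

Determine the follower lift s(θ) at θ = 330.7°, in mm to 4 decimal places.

seg 1 [0°–200.7°] uniform, h=21: full span → s += 21 → s = 21.0000
seg 2 [200.7°–233.8°] simple-harmonic, h=-5: full span → s += -5 → s = 16.0000
seg 3 [233.8°–324.7°] uniform, h=18: full span → s += 18 → s = 34.0000
seg 4 [324.7°–360°] cycloidal, h=27: θ=330.7° here. β=6, B=35.3. 27·(0.1700 − sin(2π·0.1700)/(2π)) = 0.8240 → s = 34.8240

34.8240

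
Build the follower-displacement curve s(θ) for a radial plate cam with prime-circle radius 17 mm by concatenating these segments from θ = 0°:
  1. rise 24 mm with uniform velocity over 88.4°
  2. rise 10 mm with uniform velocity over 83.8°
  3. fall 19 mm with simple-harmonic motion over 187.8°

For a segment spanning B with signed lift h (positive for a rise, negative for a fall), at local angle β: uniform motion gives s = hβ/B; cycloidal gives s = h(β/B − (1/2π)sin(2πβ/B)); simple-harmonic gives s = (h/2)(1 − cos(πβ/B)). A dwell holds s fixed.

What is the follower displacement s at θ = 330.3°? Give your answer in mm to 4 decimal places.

seg 1 [0°–88.4°] uniform, h=24: full span → s += 24 → s = 24.0000
seg 2 [88.4°–172.2°] uniform, h=10: full span → s += 10 → s = 34.0000
seg 3 [172.2°–360°] simple-harmonic, h=-19: θ=330.3° here. β=158.1, B=187.8. -19/2·(1 − cos(π·0.8419)) = -17.8514 → s = 16.1486

16.1486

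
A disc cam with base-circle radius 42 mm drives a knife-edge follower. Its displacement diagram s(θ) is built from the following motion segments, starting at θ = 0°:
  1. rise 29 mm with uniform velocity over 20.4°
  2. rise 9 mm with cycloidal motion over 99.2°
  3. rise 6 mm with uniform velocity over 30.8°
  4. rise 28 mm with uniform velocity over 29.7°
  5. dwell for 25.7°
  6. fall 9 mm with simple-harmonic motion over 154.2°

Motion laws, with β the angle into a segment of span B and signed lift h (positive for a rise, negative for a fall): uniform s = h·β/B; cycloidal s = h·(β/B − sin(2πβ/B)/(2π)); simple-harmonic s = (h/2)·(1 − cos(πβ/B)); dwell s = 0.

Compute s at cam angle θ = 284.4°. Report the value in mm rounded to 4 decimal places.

seg 1 [0°–20.4°] uniform, h=29: full span → s += 29 → s = 29.0000
seg 2 [20.4°–119.6°] cycloidal, h=9: full span → s += 9 → s = 38.0000
seg 3 [119.6°–150.4°] uniform, h=6: full span → s += 6 → s = 44.0000
seg 4 [150.4°–180.1°] uniform, h=28: full span → s += 28 → s = 72.0000
seg 5 [180.1°–205.8°] dwell: s stays 72.0000
seg 6 [205.8°–360°] simple-harmonic, h=-9: θ=284.4° here. β=78.6, B=154.2. -9/2·(1 − cos(π·0.5097)) = -4.6375 → s = 67.3625

67.3625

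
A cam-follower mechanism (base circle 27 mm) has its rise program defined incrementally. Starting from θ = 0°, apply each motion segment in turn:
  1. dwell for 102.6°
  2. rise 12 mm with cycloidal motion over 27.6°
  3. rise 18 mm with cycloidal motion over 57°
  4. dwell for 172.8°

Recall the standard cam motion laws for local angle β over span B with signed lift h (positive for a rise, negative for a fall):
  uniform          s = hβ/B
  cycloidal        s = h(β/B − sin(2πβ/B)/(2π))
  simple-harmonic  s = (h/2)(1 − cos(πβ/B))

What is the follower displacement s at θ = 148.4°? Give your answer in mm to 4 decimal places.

seg 1 [0°–102.6°] dwell: s stays 0.0000
seg 2 [102.6°–130.2°] cycloidal, h=12: full span → s += 12 → s = 12.0000
seg 3 [130.2°–187.2°] cycloidal, h=18: θ=148.4° here. β=18.2, B=57. 18·(0.3193 − sin(2π·0.3193)/(2π)) = 3.1499 → s = 15.1499

15.1499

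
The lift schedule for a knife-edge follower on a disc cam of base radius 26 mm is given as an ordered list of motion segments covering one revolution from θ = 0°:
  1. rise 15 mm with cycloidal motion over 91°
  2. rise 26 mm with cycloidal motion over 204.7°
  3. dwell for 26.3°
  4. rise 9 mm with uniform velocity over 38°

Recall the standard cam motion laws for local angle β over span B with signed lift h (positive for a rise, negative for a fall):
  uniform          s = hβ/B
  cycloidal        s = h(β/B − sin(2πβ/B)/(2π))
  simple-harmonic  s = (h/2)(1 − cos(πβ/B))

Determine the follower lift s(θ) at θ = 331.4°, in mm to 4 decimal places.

seg 1 [0°–91°] cycloidal, h=15: full span → s += 15 → s = 15.0000
seg 2 [91°–295.7°] cycloidal, h=26: full span → s += 26 → s = 41.0000
seg 3 [295.7°–322°] dwell: s stays 41.0000
seg 4 [322°–360°] uniform, h=9: θ=331.4° here. β=9.4, B=38. 9·9.4/38 = 2.2263 → s = 43.2263

43.2263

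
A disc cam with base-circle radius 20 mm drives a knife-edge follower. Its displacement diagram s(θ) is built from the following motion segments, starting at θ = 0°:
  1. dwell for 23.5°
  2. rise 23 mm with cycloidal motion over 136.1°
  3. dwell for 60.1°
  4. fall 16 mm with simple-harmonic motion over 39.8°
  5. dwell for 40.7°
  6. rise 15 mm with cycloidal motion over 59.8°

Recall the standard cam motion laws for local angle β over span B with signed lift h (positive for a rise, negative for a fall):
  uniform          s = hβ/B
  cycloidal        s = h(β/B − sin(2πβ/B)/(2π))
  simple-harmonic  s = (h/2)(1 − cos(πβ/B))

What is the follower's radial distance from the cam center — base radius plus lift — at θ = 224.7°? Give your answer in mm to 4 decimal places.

seg 1 [0°–23.5°] dwell: s stays 0.0000
seg 2 [23.5°–159.6°] cycloidal, h=23: full span → s += 23 → s = 23.0000
seg 3 [159.6°–219.7°] dwell: s stays 23.0000
seg 4 [219.7°–259.5°] simple-harmonic, h=-16: θ=224.7° here. β=5, B=39.8. -16/2·(1 − cos(π·0.1256)) = -0.6150 → s = 22.3850
radial distance = base radius + s = 20 + 22.3850 = 42.3850

42.3850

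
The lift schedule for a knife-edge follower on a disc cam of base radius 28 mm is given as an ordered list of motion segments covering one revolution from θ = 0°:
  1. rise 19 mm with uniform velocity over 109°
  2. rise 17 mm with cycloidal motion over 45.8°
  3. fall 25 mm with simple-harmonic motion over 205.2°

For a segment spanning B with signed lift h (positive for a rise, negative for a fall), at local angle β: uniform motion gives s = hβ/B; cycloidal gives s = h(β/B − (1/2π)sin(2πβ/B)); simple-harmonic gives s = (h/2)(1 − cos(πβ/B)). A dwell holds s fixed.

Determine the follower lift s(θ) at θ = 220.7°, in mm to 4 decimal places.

seg 1 [0°–109°] uniform, h=19: full span → s += 19 → s = 19.0000
seg 2 [109°–154.8°] cycloidal, h=17: full span → s += 17 → s = 36.0000
seg 3 [154.8°–360°] simple-harmonic, h=-25: θ=220.7° here. β=65.9, B=205.2. -25/2·(1 − cos(π·0.3212)) = -5.8403 → s = 30.1597

30.1597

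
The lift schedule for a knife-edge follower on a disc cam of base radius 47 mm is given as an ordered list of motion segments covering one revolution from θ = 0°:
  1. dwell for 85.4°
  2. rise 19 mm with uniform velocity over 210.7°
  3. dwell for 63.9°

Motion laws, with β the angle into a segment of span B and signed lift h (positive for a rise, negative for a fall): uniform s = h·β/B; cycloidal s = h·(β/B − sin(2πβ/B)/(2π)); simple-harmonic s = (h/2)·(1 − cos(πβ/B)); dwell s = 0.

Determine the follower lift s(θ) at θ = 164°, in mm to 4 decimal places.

seg 1 [0°–85.4°] dwell: s stays 0.0000
seg 2 [85.4°–296.1°] uniform, h=19: θ=164° here. β=78.6, B=210.7. 19·78.6/210.7 = 7.0878 → s = 7.0878

7.0878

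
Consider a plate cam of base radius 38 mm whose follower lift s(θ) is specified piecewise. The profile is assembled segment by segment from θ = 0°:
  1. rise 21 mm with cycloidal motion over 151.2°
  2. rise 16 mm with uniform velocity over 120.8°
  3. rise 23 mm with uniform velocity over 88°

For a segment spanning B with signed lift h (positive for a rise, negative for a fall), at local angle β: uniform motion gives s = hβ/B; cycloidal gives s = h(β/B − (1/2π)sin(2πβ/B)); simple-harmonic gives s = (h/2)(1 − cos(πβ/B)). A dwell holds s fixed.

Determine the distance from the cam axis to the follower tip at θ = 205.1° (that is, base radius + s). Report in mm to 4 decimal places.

seg 1 [0°–151.2°] cycloidal, h=21: full span → s += 21 → s = 21.0000
seg 2 [151.2°–272°] uniform, h=16: θ=205.1° here. β=53.9, B=120.8. 16·53.9/120.8 = 7.1391 → s = 28.1391
radial distance = base radius + s = 38 + 28.1391 = 66.1391

66.1391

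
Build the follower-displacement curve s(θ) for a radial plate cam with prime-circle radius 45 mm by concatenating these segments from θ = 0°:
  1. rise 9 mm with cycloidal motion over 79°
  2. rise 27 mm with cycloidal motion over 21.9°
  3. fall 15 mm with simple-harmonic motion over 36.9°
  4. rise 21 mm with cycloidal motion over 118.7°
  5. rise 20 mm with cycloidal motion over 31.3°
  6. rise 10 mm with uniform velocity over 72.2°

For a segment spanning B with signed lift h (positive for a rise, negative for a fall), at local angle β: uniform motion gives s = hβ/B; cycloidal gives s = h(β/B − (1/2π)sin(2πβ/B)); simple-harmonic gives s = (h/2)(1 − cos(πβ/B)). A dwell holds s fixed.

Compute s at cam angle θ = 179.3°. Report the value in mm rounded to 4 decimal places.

seg 1 [0°–79°] cycloidal, h=9: full span → s += 9 → s = 9.0000
seg 2 [79°–100.9°] cycloidal, h=27: full span → s += 27 → s = 36.0000
seg 3 [100.9°–137.8°] simple-harmonic, h=-15: full span → s += -15 → s = 21.0000
seg 4 [137.8°–256.5°] cycloidal, h=21: θ=179.3° here. β=41.5, B=118.7. 21·(0.3496 − sin(2π·0.3496)/(2π)) = 4.6334 → s = 25.6334

25.6334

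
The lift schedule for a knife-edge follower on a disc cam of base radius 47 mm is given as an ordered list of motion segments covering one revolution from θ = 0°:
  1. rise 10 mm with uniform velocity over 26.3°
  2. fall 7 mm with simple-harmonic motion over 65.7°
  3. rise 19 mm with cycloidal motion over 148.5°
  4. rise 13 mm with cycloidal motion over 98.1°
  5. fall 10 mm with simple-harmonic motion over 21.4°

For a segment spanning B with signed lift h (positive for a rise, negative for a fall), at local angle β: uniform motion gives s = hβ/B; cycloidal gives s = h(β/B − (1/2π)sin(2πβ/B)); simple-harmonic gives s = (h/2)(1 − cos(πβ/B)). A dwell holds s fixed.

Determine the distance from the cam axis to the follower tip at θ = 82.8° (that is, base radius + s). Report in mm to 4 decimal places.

seg 1 [0°–26.3°] uniform, h=10: full span → s += 10 → s = 10.0000
seg 2 [26.3°–92°] simple-harmonic, h=-7: θ=82.8° here. β=56.5, B=65.7. -7/2·(1 − cos(π·0.8600)) = -6.6668 → s = 3.3332
radial distance = base radius + s = 47 + 3.3332 = 50.3332

50.3332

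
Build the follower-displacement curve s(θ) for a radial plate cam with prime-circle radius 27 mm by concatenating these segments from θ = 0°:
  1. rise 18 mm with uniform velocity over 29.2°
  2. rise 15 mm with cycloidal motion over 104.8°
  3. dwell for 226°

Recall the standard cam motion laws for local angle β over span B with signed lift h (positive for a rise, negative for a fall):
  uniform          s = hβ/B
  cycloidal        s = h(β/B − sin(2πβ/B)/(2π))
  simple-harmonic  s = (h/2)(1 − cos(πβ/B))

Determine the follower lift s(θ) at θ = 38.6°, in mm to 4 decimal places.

seg 1 [0°–29.2°] uniform, h=18: full span → s += 18 → s = 18.0000
seg 2 [29.2°–134°] cycloidal, h=15: θ=38.6° here. β=9.4, B=104.8. 15·(0.0897 − sin(2π·0.0897)/(2π)) = 0.0701 → s = 18.0701

18.0701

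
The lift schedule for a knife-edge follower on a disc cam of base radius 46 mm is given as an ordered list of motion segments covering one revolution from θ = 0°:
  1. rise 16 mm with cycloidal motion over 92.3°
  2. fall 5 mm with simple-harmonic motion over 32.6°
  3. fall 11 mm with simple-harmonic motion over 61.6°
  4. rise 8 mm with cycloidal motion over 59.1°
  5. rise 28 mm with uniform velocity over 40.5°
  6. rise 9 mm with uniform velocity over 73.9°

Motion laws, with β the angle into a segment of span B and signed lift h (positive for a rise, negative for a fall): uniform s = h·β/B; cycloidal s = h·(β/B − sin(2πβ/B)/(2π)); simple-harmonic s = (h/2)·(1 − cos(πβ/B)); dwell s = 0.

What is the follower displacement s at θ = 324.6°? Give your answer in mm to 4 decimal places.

seg 1 [0°–92.3°] cycloidal, h=16: full span → s += 16 → s = 16.0000
seg 2 [92.3°–124.9°] simple-harmonic, h=-5: full span → s += -5 → s = 11.0000
seg 3 [124.9°–186.5°] simple-harmonic, h=-11: full span → s += -11 → s = 0.0000
seg 4 [186.5°–245.6°] cycloidal, h=8: full span → s += 8 → s = 8.0000
seg 5 [245.6°–286.1°] uniform, h=28: full span → s += 28 → s = 36.0000
seg 6 [286.1°–360°] uniform, h=9: θ=324.6° here. β=38.5, B=73.9. 9·38.5/73.9 = 4.6888 → s = 40.6888

40.6888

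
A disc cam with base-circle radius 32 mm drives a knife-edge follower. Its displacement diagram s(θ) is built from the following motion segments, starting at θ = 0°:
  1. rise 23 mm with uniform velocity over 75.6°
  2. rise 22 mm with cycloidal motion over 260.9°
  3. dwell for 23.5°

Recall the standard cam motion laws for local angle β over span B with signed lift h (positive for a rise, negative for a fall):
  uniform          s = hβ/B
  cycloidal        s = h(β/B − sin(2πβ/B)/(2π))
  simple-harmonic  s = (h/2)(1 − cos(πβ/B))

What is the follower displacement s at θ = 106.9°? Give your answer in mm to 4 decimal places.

seg 1 [0°–75.6°] uniform, h=23: full span → s += 23 → s = 23.0000
seg 2 [75.6°–336.5°] cycloidal, h=22: θ=106.9° here. β=31.3, B=260.9. 22·(0.1200 − sin(2π·0.1200)/(2π)) = 0.2429 → s = 23.2429

23.2429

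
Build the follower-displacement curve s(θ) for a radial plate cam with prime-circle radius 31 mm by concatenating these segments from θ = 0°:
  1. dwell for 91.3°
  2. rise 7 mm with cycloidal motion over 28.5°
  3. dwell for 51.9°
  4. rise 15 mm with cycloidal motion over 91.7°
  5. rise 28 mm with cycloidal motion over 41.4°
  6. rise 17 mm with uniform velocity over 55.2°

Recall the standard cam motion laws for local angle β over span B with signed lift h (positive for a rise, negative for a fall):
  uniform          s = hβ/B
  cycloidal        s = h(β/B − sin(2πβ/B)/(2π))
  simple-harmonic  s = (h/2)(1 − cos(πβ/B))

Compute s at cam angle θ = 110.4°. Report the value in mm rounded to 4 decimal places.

seg 1 [0°–91.3°] dwell: s stays 0.0000
seg 2 [91.3°–119.8°] cycloidal, h=7: θ=110.4° here. β=19.1, B=28.5. 7·(0.6702 − sin(2π·0.6702)/(2π)) = 5.6681 → s = 5.6681

5.6681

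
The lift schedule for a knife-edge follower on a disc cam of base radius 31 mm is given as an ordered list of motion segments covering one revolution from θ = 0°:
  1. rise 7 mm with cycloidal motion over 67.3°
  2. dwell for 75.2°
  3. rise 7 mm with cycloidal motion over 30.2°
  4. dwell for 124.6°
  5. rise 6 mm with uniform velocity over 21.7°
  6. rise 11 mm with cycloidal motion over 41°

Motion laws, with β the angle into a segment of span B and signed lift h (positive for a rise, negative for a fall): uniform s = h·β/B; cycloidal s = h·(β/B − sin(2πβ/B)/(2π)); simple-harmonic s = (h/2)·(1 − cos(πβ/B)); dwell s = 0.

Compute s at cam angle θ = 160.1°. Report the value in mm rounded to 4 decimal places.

seg 1 [0°–67.3°] cycloidal, h=7: full span → s += 7 → s = 7.0000
seg 2 [67.3°–142.5°] dwell: s stays 7.0000
seg 3 [142.5°–172.7°] cycloidal, h=7: θ=160.1° here. β=17.6, B=30.2. 7·(0.5828 − sin(2π·0.5828)/(2π)) = 4.6332 → s = 11.6332

11.6332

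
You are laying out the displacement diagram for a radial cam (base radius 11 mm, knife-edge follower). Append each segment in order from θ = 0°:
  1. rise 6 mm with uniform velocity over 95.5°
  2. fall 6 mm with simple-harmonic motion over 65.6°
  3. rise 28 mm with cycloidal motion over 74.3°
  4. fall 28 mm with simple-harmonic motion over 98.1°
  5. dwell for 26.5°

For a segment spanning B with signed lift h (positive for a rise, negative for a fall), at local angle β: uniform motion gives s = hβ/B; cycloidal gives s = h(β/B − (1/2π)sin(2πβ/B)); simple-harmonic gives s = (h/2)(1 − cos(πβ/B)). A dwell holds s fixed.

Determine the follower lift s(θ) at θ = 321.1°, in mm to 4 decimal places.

seg 1 [0°–95.5°] uniform, h=6: full span → s += 6 → s = 6.0000
seg 2 [95.5°–161.1°] simple-harmonic, h=-6: full span → s += -6 → s = 0.0000
seg 3 [161.1°–235.4°] cycloidal, h=28: full span → s += 28 → s = 28.0000
seg 4 [235.4°–333.5°] simple-harmonic, h=-28: θ=321.1° here. β=85.7, B=98.1. -28/2·(1 − cos(π·0.8736)) = -26.9106 → s = 1.0894

1.0894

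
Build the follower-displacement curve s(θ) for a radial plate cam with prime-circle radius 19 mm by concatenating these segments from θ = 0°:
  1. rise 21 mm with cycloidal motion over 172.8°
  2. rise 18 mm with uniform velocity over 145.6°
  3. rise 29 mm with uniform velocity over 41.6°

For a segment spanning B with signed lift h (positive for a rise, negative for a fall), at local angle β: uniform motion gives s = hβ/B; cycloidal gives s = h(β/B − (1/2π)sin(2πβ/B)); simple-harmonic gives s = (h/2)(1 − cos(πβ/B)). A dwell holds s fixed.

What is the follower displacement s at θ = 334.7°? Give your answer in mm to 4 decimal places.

seg 1 [0°–172.8°] cycloidal, h=21: full span → s += 21 → s = 21.0000
seg 2 [172.8°–318.4°] uniform, h=18: full span → s += 18 → s = 39.0000
seg 3 [318.4°–360°] uniform, h=29: θ=334.7° here. β=16.3, B=41.6. 29·16.3/41.6 = 11.3630 → s = 50.3630

50.3630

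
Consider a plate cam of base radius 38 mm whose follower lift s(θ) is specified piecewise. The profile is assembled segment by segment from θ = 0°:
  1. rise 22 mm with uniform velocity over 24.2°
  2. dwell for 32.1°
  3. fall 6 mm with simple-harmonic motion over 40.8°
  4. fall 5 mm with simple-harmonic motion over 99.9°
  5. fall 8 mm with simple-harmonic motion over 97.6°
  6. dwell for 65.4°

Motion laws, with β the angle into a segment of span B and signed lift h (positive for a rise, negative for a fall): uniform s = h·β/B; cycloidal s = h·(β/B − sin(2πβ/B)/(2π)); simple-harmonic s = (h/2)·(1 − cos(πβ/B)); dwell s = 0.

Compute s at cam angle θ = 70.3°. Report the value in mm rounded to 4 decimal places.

seg 1 [0°–24.2°] uniform, h=22: full span → s += 22 → s = 22.0000
seg 2 [24.2°–56.3°] dwell: s stays 22.0000
seg 3 [56.3°–97.1°] simple-harmonic, h=-6: θ=70.3° here. β=14, B=40.8. -6/2·(1 − cos(π·0.3431)) = -1.5807 → s = 20.4193

20.4193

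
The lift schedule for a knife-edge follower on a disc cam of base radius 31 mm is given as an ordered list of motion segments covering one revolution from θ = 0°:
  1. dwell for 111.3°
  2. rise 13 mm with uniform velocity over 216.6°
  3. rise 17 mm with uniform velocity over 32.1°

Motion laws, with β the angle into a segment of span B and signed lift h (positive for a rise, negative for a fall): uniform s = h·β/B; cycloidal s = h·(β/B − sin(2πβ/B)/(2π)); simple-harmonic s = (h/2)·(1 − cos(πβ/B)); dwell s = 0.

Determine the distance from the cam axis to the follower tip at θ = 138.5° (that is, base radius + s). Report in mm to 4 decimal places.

seg 1 [0°–111.3°] dwell: s stays 0.0000
seg 2 [111.3°–327.9°] uniform, h=13: θ=138.5° here. β=27.2, B=216.6. 13·27.2/216.6 = 1.6325 → s = 1.6325
radial distance = base radius + s = 31 + 1.6325 = 32.6325

32.6325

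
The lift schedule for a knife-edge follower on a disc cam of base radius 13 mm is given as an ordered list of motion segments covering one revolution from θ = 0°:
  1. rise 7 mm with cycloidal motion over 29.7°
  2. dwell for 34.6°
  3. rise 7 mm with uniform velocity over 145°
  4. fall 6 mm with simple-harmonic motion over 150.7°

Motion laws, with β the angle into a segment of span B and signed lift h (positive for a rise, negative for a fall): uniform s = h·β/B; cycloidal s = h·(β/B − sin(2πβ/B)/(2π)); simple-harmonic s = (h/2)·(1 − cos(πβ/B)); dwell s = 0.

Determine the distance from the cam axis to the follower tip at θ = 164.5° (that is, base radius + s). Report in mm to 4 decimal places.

seg 1 [0°–29.7°] cycloidal, h=7: full span → s += 7 → s = 7.0000
seg 2 [29.7°–64.3°] dwell: s stays 7.0000
seg 3 [64.3°–209.3°] uniform, h=7: θ=164.5° here. β=100.2, B=145. 7·100.2/145 = 4.8372 → s = 11.8372
radial distance = base radius + s = 13 + 11.8372 = 24.8372

24.8372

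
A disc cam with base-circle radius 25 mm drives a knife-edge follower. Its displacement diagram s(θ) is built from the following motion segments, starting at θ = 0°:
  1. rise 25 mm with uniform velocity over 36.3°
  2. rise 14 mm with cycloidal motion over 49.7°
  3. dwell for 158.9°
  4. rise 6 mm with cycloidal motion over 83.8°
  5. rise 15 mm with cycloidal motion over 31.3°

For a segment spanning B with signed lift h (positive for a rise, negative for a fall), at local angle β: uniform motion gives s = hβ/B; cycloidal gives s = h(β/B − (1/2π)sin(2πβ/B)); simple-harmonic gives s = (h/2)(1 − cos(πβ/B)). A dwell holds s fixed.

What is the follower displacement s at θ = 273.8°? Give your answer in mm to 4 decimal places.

seg 1 [0°–36.3°] uniform, h=25: full span → s += 25 → s = 25.0000
seg 2 [36.3°–86°] cycloidal, h=14: full span → s += 14 → s = 39.0000
seg 3 [86°–244.9°] dwell: s stays 39.0000
seg 4 [244.9°–328.7°] cycloidal, h=6: θ=273.8° here. β=28.9, B=83.8. 6·(0.3449 − sin(2π·0.3449)/(2π)) = 1.2790 → s = 40.2790

40.2790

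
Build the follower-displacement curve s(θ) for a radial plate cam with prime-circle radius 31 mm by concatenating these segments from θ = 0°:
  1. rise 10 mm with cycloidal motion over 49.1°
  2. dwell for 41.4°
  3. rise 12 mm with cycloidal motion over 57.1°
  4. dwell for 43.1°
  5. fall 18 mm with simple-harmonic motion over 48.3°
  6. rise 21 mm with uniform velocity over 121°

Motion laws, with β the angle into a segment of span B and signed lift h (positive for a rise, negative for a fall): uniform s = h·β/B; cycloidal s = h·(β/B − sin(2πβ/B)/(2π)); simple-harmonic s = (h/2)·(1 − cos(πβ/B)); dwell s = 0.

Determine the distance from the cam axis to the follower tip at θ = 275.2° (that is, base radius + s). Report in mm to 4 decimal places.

seg 1 [0°–49.1°] cycloidal, h=10: full span → s += 10 → s = 10.0000
seg 2 [49.1°–90.5°] dwell: s stays 10.0000
seg 3 [90.5°–147.6°] cycloidal, h=12: full span → s += 12 → s = 22.0000
seg 4 [147.6°–190.7°] dwell: s stays 22.0000
seg 5 [190.7°–239°] simple-harmonic, h=-18: full span → s += -18 → s = 4.0000
seg 6 [239°–360°] uniform, h=21: θ=275.2° here. β=36.2, B=121. 21·36.2/121 = 6.2826 → s = 10.2826
radial distance = base radius + s = 31 + 10.2826 = 41.2826

41.2826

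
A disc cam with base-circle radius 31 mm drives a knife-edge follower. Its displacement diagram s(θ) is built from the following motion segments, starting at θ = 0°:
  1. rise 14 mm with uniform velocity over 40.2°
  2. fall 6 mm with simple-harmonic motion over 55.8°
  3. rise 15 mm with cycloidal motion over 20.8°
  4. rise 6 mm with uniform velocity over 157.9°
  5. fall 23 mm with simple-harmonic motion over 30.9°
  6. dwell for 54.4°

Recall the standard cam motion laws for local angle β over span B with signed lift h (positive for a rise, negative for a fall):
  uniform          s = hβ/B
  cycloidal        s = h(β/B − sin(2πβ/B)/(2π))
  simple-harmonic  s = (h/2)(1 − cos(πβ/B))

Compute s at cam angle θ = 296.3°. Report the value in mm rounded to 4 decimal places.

seg 1 [0°–40.2°] uniform, h=14: full span → s += 14 → s = 14.0000
seg 2 [40.2°–96°] simple-harmonic, h=-6: full span → s += -6 → s = 8.0000
seg 3 [96°–116.8°] cycloidal, h=15: full span → s += 15 → s = 23.0000
seg 4 [116.8°–274.7°] uniform, h=6: full span → s += 6 → s = 29.0000
seg 5 [274.7°–305.6°] simple-harmonic, h=-23: θ=296.3° here. β=21.6, B=30.9. -23/2·(1 − cos(π·0.6990)) = -18.2311 → s = 10.7689

10.7689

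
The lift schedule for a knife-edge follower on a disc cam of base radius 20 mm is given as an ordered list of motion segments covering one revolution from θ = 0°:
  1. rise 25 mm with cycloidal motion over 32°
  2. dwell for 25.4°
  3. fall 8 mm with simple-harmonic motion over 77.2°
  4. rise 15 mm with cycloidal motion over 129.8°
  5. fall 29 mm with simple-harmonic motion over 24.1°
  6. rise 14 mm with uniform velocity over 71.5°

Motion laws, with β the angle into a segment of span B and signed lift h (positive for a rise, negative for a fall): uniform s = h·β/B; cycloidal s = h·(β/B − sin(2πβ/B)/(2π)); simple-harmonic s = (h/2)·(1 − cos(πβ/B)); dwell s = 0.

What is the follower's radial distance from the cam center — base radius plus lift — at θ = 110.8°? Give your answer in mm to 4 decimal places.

seg 1 [0°–32°] cycloidal, h=25: full span → s += 25 → s = 25.0000
seg 2 [32°–57.4°] dwell: s stays 25.0000
seg 3 [57.4°–134.6°] simple-harmonic, h=-8: θ=110.8° here. β=53.4, B=77.2. -8/2·(1 − cos(π·0.6917)) = -6.2661 → s = 18.7339
radial distance = base radius + s = 20 + 18.7339 = 38.7339

38.7339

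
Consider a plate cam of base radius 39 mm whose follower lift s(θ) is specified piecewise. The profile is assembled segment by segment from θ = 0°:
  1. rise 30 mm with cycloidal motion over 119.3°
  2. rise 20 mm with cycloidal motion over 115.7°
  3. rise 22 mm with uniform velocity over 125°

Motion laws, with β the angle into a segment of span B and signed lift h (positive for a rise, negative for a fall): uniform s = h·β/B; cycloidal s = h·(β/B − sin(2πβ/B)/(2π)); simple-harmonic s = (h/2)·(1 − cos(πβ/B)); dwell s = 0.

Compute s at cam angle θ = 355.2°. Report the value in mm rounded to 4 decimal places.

seg 1 [0°–119.3°] cycloidal, h=30: full span → s += 30 → s = 30.0000
seg 2 [119.3°–235°] cycloidal, h=20: full span → s += 20 → s = 50.0000
seg 3 [235°–360°] uniform, h=22: θ=355.2° here. β=120.2, B=125. 22·120.2/125 = 21.1552 → s = 71.1552

71.1552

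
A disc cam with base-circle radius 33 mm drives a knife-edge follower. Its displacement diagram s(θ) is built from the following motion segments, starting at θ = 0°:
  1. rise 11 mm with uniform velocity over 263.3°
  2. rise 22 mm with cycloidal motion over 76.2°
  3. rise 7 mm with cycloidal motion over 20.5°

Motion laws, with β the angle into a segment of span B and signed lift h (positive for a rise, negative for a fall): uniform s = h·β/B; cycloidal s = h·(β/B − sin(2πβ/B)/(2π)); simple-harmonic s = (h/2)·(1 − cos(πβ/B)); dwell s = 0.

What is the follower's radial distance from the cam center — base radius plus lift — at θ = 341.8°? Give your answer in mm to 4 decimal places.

seg 1 [0°–263.3°] uniform, h=11: full span → s += 11 → s = 11.0000
seg 2 [263.3°–339.5°] cycloidal, h=22: full span → s += 22 → s = 33.0000
seg 3 [339.5°–360°] cycloidal, h=7: θ=341.8° here. β=2.3, B=20.5. 7·(0.1122 − sin(2π·0.1122)/(2π)) = 0.0634 → s = 33.0634
radial distance = base radius + s = 33 + 33.0634 = 66.0634

66.0634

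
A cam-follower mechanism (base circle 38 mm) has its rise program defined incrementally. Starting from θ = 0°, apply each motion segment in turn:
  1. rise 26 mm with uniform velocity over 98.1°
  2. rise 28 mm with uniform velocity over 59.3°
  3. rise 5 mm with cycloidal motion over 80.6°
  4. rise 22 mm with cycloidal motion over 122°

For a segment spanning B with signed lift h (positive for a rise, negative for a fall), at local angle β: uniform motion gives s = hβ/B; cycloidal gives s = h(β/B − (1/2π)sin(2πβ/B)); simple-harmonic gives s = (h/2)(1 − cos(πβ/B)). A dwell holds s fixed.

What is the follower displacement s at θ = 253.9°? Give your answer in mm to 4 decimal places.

seg 1 [0°–98.1°] uniform, h=26: full span → s += 26 → s = 26.0000
seg 2 [98.1°–157.4°] uniform, h=28: full span → s += 28 → s = 54.0000
seg 3 [157.4°–238°] cycloidal, h=5: full span → s += 5 → s = 59.0000
seg 4 [238°–360°] cycloidal, h=22: θ=253.9° here. β=15.9, B=122. 22·(0.1303 − sin(2π·0.1303)/(2π)) = 0.3099 → s = 59.3099

59.3099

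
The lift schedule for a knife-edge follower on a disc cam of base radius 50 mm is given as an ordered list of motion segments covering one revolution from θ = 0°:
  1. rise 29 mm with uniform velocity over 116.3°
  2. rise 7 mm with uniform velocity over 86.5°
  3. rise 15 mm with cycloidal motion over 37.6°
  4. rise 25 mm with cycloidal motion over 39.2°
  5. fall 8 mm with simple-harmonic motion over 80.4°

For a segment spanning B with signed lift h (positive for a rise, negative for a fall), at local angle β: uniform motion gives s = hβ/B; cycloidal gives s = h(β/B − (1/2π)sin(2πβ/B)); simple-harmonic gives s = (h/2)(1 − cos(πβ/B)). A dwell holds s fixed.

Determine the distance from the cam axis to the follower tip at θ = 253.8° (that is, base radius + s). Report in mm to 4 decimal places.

seg 1 [0°–116.3°] uniform, h=29: full span → s += 29 → s = 29.0000
seg 2 [116.3°–202.8°] uniform, h=7: full span → s += 7 → s = 36.0000
seg 3 [202.8°–240.4°] cycloidal, h=15: full span → s += 15 → s = 51.0000
seg 4 [240.4°–279.6°] cycloidal, h=25: θ=253.8° here. β=13.4, B=39.2. 25·(0.3418 − sin(2π·0.3418)/(2π)) = 5.2113 → s = 56.2113
radial distance = base radius + s = 50 + 56.2113 = 106.2113

106.2113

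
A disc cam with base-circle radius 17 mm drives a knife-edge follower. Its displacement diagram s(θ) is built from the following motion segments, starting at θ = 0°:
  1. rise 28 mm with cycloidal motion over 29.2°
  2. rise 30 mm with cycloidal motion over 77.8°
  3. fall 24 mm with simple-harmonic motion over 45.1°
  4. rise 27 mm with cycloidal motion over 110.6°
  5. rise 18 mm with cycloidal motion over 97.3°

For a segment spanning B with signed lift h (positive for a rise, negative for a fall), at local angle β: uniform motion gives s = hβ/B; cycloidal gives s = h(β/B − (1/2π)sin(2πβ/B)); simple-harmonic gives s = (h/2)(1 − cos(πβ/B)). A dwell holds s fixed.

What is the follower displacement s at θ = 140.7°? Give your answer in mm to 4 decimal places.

seg 1 [0°–29.2°] cycloidal, h=28: full span → s += 28 → s = 28.0000
seg 2 [29.2°–107°] cycloidal, h=30: full span → s += 30 → s = 58.0000
seg 3 [107°–152.1°] simple-harmonic, h=-24: θ=140.7° here. β=33.7, B=45.1. -24/2·(1 − cos(π·0.7472)) = -20.4111 → s = 37.5889

37.5889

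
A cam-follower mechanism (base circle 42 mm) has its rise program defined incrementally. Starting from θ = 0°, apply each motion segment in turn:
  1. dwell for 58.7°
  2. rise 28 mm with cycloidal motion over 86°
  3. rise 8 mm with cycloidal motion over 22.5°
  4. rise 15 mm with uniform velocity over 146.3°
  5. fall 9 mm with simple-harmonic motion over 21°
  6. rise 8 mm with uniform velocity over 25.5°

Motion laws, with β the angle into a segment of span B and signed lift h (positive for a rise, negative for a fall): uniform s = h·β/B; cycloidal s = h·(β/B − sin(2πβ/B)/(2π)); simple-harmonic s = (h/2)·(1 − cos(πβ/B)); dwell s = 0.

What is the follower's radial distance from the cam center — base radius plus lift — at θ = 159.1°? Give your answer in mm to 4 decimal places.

seg 1 [0°–58.7°] dwell: s stays 0.0000
seg 2 [58.7°–144.7°] cycloidal, h=28: full span → s += 28 → s = 28.0000
seg 3 [144.7°–167.2°] cycloidal, h=8: θ=159.1° here. β=14.4, B=22.5. 8·(0.6400 − sin(2π·0.6400)/(2π)) = 6.1010 → s = 34.1010
radial distance = base radius + s = 42 + 34.1010 = 76.1010

76.1010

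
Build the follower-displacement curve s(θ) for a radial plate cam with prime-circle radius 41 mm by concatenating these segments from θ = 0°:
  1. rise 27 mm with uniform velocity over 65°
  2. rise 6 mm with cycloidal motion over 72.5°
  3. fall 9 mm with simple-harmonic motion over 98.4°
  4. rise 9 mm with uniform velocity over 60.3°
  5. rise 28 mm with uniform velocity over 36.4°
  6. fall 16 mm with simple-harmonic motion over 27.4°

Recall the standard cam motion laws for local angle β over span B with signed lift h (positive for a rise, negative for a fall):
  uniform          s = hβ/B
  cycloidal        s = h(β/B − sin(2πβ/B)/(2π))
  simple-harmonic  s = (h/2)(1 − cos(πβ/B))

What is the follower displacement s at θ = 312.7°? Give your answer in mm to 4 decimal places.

seg 1 [0°–65°] uniform, h=27: full span → s += 27 → s = 27.0000
seg 2 [65°–137.5°] cycloidal, h=6: full span → s += 6 → s = 33.0000
seg 3 [137.5°–235.9°] simple-harmonic, h=-9: full span → s += -9 → s = 24.0000
seg 4 [235.9°–296.2°] uniform, h=9: full span → s += 9 → s = 33.0000
seg 5 [296.2°–332.6°] uniform, h=28: θ=312.7° here. β=16.5, B=36.4. 28·16.5/36.4 = 12.6923 → s = 45.6923

45.6923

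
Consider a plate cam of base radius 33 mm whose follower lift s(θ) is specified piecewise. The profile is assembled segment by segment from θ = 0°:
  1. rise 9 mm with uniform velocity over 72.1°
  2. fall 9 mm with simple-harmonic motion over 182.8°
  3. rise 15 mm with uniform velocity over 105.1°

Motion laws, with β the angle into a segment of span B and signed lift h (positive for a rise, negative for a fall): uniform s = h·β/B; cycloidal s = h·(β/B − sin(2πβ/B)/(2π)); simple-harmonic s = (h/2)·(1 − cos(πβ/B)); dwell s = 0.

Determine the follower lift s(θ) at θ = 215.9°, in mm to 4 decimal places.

seg 1 [0°–72.1°] uniform, h=9: full span → s += 9 → s = 9.0000
seg 2 [72.1°–254.9°] simple-harmonic, h=-9: θ=215.9° here. β=143.8, B=182.8. -9/2·(1 − cos(π·0.7867)) = -8.0265 → s = 0.9735

0.9735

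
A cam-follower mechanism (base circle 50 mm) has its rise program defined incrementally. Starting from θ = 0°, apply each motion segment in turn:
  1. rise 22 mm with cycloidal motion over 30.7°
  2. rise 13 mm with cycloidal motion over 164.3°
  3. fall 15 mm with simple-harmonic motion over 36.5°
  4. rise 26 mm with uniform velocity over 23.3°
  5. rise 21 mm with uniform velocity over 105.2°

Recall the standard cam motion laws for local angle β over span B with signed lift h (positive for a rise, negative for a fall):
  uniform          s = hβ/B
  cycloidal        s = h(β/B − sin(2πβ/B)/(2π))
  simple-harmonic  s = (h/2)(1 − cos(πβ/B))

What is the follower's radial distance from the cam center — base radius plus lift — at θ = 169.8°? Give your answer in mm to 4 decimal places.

seg 1 [0°–30.7°] cycloidal, h=22: full span → s += 22 → s = 22.0000
seg 2 [30.7°–195°] cycloidal, h=13: θ=169.8° here. β=139.1, B=164.3. 13·(0.8466 − sin(2π·0.8466)/(2π)) = 12.7054 → s = 34.7054
radial distance = base radius + s = 50 + 34.7054 = 84.7054

84.7054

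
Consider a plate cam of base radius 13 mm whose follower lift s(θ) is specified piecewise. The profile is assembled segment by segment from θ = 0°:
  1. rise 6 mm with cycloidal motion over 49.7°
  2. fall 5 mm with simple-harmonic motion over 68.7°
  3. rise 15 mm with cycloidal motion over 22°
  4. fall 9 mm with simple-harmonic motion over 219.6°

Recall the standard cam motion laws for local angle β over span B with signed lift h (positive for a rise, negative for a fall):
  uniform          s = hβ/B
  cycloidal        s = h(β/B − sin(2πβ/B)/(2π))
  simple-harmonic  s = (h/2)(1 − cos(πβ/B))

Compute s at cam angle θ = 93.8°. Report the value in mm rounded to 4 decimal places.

seg 1 [0°–49.7°] cycloidal, h=6: full span → s += 6 → s = 6.0000
seg 2 [49.7°–118.4°] simple-harmonic, h=-5: θ=93.8° here. β=44.1, B=68.7. -5/2·(1 − cos(π·0.6419)) = -3.5781 → s = 2.4219

2.4219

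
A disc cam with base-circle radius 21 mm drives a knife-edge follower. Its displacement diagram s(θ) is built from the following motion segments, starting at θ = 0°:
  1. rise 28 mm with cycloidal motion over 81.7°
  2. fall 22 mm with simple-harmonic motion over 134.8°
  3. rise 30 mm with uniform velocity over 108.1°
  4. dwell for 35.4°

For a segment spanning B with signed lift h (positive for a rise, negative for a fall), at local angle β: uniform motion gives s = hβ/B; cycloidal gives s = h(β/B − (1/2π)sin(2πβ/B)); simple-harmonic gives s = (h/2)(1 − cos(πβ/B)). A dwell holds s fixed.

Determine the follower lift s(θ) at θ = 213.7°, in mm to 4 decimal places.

seg 1 [0°–81.7°] cycloidal, h=28: full span → s += 28 → s = 28.0000
seg 2 [81.7°–216.5°] simple-harmonic, h=-22: θ=213.7° here. β=132, B=134.8. -22/2·(1 − cos(π·0.9792)) = -21.9766 → s = 6.0234

6.0234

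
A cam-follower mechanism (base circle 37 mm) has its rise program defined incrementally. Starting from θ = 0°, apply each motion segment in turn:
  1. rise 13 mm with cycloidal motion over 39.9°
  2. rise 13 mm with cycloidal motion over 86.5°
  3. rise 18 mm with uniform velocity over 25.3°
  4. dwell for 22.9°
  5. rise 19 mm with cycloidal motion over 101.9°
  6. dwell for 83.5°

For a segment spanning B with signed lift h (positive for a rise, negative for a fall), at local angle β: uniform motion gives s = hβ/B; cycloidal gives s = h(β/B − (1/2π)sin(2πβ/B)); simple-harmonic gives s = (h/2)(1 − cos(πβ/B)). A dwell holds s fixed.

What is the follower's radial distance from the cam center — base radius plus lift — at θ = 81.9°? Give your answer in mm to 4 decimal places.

seg 1 [0°–39.9°] cycloidal, h=13: full span → s += 13 → s = 13.0000
seg 2 [39.9°–126.4°] cycloidal, h=13: θ=81.9° here. β=42, B=86.5. 13·(0.4855 − sin(2π·0.4855)/(2π)) = 6.1245 → s = 19.1245
radial distance = base radius + s = 37 + 19.1245 = 56.1245

56.1245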